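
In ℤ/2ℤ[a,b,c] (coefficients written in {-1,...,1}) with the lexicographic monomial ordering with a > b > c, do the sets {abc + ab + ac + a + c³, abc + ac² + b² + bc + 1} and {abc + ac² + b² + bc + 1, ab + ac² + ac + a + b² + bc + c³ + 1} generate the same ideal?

Yes, the ideals are equal.

Since reduced Gröbner bases are canonical representatives of ideals under a given ordering, it suffices to compute and compare them.
Buchberger on the first generating set:
f_1 = abc + ab + ac + a + c³, LT = abc.
f_2 = abc + ac² + b² + bc + 1, LT = abc.

S(f_1,f_2): lcm = abc. S = ab + ac² + ac + a + b² + bc + c³ + 1.
  leading term ab: no divisor's leading term divides it; move ab to the remainder.
  leading term ac²: no divisor's leading term divides it; move ac² to the remainder.
  leading term ac: no divisor's leading term divides it; move ac to the remainder.
  leading term a: no divisor's leading term divides it; move a to the remainder.
  leading term b²: no divisor's leading term divides it; move b² to the remainder.
  leading term bc: no divisor's leading term divides it; move bc to the remainder.
  leading term c³: no divisor's leading term divides it; move c³ to the remainder.
  leading term 1: no divisor's leading term divides it; move 1 to the remainder.
  remainder ab + ac² + ac + a + b² + bc + c³ + 1 ≠ 0; add g_3 = ab + ac² + ac + a + b² + bc + c³ + 1 to the basis.

S(f_1,g_3): lcm = abc. S = ab + ac³ + ac² + a + b²c + bc² + c⁴ + c³ + c.
  leading term ab: subtract (1)·g_3 from ab + ac³ + ac² + a + b²c + bc² + c⁴ + c³ + c → ac³ + ac + b²c + b² + bc² + bc + c⁴ + c + 1
  leading term ac³: no divisor's leading term divides it; move ac³ to the remainder.
  leading term ac: no divisor's leading term divides it; move ac to the remainder.
  leading term b²c: no divisor's leading term divides it; move b²c to the remainder.
  leading term b²: no divisor's leading term divides it; move b² to the remainder.
  leading term bc²: no divisor's leading term divides it; move bc² to the remainder.
  leading term bc: no divisor's leading term divides it; move bc to the remainder.
  leading term c⁴: no divisor's leading term divides it; move c⁴ to the remainder.
  leading term c: no divisor's leading term divides it; move c to the remainder.
  leading term 1: no divisor's leading term divides it; move 1 to the remainder.
  remainder ac³ + ac + b²c + b² + bc² + bc + c⁴ + c + 1 ≠ 0; add g_4 = ac³ + ac + b²c + b² + bc² + bc + c⁴ + c + 1 to the basis.

S(f_1,g_4): lcm = abc³. S = abc² + abc + ac³ + ac² + b³c + b³ + b²c² + b²c + bc⁴ + bc + b + c⁵.
  leading term abc²: subtract (c)·f_1 from abc² + abc + ac³ + ac² + b³c + b³ + b²c² + b²c + bc⁴ + bc + b + c⁵ → ac³ + ac + b³c + b³ + b²c² + b²c + bc⁴ + bc + b + c⁵ + c⁴
  leading term ac³: subtract (1)·g_4 from ac³ + ac + b³c + b³ + b²c² + b²c + bc⁴ + bc + b + c⁵ + c⁴ → b³c + b³ + b²c² + b² + bc⁴ + bc² + b + c⁵ + c + 1
  leading term b³c: no divisor's leading term divides it; move b³c to the remainder.
  leading term b³: no divisor's leading term divides it; move b³ to the remainder.
  leading term b²c²: no divisor's leading term divides it; move b²c² to the remainder.
  leading term b²: no divisor's leading term divides it; move b² to the remainder.
  leading term bc⁴: no divisor's leading term divides it; move bc⁴ to the remainder.
  leading term bc²: no divisor's leading term divides it; move bc² to the remainder.
  leading term b: no divisor's leading term divides it; move b to the remainder.
  leading term c⁵: no divisor's leading term divides it; move c⁵ to the remainder.
  leading term c: no divisor's leading term divides it; move c to the remainder.
  leading term 1: no divisor's leading term divides it; move 1 to the remainder.
  remainder b³c + b³ + b²c² + b² + bc⁴ + bc² + b + c⁵ + c + 1 ≠ 0; add g_5 = b³c + b³ + b²c² + b² + bc⁴ + bc² + b + c⁵ + c + 1 to the basis.

The other S-polynomials (S(f_2,g_3), S(f_2,g_4), S(g_3,g_4), S(f_1,g_5), S(f_2,g_5), S(g_3,g_5), S(g_4,g_5)) all reduce to 0 modulo the current basis, so we have a Gröbner basis.
Inter-reduce: drop elements whose leading term is divisible by another's, tail-reduce, and make monic.
Reduced Gröbner basis: {ab + ac² + ac + a + b² + bc + c³ + 1, ac³ + ac + b²c + b² + bc² + bc + c⁴ + c + 1, b³c + b³ + b²c² + b² + bc⁴ + bc² + b + c⁵ + c + 1}.

Buchberger on the second generating set:
h_1 = abc + ac² + b² + bc + 1, LT = abc.
h_2 = ab + ac² + ac + a + b² + bc + c³ + 1, LT = ab.

S(h_1,h_2): lcm = abc. S = ac³ + ac + b²c + b² + bc² + bc + c⁴ + c + 1.
  leading term ac³: no divisor's leading term divides it; move ac³ to the remainder.
  leading term ac: no divisor's leading term divides it; move ac to the remainder.
  leading term b²c: no divisor's leading term divides it; move b²c to the remainder.
  leading term b²: no divisor's leading term divides it; move b² to the remainder.
  leading term bc²: no divisor's leading term divides it; move bc² to the remainder.
  leading term bc: no divisor's leading term divides it; move bc to the remainder.
  leading term c⁴: no divisor's leading term divides it; move c⁴ to the remainder.
  leading term c: no divisor's leading term divides it; move c to the remainder.
  leading term 1: no divisor's leading term divides it; move 1 to the remainder.
  remainder ac³ + ac + b²c + b² + bc² + bc + c⁴ + c + 1 ≠ 0; add k_3 = ac³ + ac + b²c + b² + bc² + bc + c⁴ + c + 1 to the basis.

S(h_1,k_3): lcm = abc³. S = abc + ac⁴ + b³c + b³ + b²c + bc⁴ + bc³ + bc + b + c².
  leading term abc: subtract (1)·h_1 from abc + ac⁴ + b³c + b³ + b²c + bc⁴ + bc³ + bc + b + c² → ac⁴ + ac² + b³c + b³ + b²c + b² + bc⁴ + bc³ + b + c² + 1
  leading term ac⁴: subtract (c)·k_3 from ac⁴ + ac² + b³c + b³ + b²c + b² + bc⁴ + bc³ + b + c² + 1 → b³c + b³ + b²c² + b² + bc⁴ + bc² + b + c⁵ + c + 1
  leading term b³c: no divisor's leading term divides it; move b³c to the remainder.
  leading term b³: no divisor's leading term divides it; move b³ to the remainder.
  leading term b²c²: no divisor's leading term divides it; move b²c² to the remainder.
  leading term b²: no divisor's leading term divides it; move b² to the remainder.
  leading term bc⁴: no divisor's leading term divides it; move bc⁴ to the remainder.
  leading term bc²: no divisor's leading term divides it; move bc² to the remainder.
  leading term b: no divisor's leading term divides it; move b to the remainder.
  leading term c⁵: no divisor's leading term divides it; move c⁵ to the remainder.
  leading term c: no divisor's leading term divides it; move c to the remainder.
  leading term 1: no divisor's leading term divides it; move 1 to the remainder.
  remainder b³c + b³ + b²c² + b² + bc⁴ + bc² + b + c⁵ + c + 1 ≠ 0; add k_4 = b³c + b³ + b²c² + b² + bc⁴ + bc² + b + c⁵ + c + 1 to the basis.

The other S-polynomials (S(h_2,k_3), S(h_1,k_4), S(h_2,k_4), S(k_3,k_4)) all reduce to 0 modulo the current basis, so we have a Gröbner basis.
Inter-reduce: drop elements whose leading term is divisible by another's, tail-reduce, and make monic.
Reduced Gröbner basis: {ab + ac² + ac + a + b² + bc + c³ + 1, ac³ + ac + b²c + b² + bc² + bc + c⁴ + c + 1, b³c + b³ + b²c² + b² + bc⁴ + bc² + b + c⁵ + c + 1}.

Same reduced basis, so the two generating sets span the same ideal.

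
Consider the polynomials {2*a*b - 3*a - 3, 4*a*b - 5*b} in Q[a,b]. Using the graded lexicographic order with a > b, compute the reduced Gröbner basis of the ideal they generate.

G = {b**2 - 27/10*b, a - 5/6*b + 1}

f_1 = 2*a*b - 3*a - 3, LT = a*b.
f_2 = 4*a*b - 5*b, LT = a*b.

S(f_1,f_2): lcm = a*b. S = -3/2*a + 5/4*b - 3/2.
  leading term a: no divisor's leading term divides it; move -3/2*a to the remainder.
  leading term b: no divisor's leading term divides it; move 5/4*b to the remainder.
  leading term 1: no divisor's leading term divides it; move -3/2 to the remainder.
  remainder -3/2*a + 5/4*b - 3/2 ≠ 0; add g_3 = -3/2*a + 5/4*b - 3/2 to the basis.

S(f_1,g_3): lcm = a*b. S = 5/6*b**2 - 3/2*a - b - 3/2.
  leading term b**2: no divisor's leading term divides it; move 5/6*b**2 to the remainder.
  leading term a: subtract (1)·g_3 from -3/2*a - b - 3/2 → -9/4*b
  leading term b: no divisor's leading term divides it; move -9/4*b to the remainder.
  remainder 5/6*b**2 - 9/4*b ≠ 0; add g_4 = 5/6*b**2 - 9/4*b to the basis.

The other S-polynomials (S(f_2,g_3), S(f_1,g_4), S(f_2,g_4), S(g_3,g_4)) all reduce to 0 modulo the current basis, so we have a Gröbner basis.
Inter-reduce: drop elements whose leading term is divisible by another's, tail-reduce, and make monic.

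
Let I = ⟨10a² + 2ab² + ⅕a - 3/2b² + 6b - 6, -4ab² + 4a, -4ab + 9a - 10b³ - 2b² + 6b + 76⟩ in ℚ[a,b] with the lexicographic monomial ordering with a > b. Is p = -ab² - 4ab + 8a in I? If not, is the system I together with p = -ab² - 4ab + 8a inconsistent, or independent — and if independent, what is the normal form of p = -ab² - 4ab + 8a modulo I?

First compute the reduced Gröbner basis of I by Buchberger's algorithm.
f_1 = 10a² + 2ab² + ⅕a - 3/2b² + 6b - 6, LT = a².
f_2 = -4ab² + 4a, LT = ab².
f_3 = -4ab + 9a - 10b³ - 2b² + 6b + 76, LT = ab.

S(f_1,f_2): lcm = a²b². S = a² + ⅕ab⁴ + 1/50ab² - 3/20b⁴ + ⅗b³ - ⅗b².
  leading term a²: subtract (1/10)·f_1 from a² + ⅕ab⁴ + 1/50ab² - 3/20b⁴ + ⅗b³ - ⅗b² → ⅕ab⁴ - 9/50ab² - 1/50a - 3/20b⁴ + ⅗b³ - 9/20b² - ⅗b + ⅗
  leading term ab⁴: subtract (-1/20b²)·f_2 from ⅕ab⁴ - 9/50ab² - 1/50a - 3/20b⁴ + ⅗b³ - 9/20b² - ⅗b + ⅗ → 1/50ab² - 1/50a - 3/20b⁴ + ⅗b³ - 9/20b² - ⅗b + ⅗
  leading term ab²: subtract (-1/200)·f_2 from 1/50ab² - 1/50a - 3/20b⁴ + ⅗b³ - 9/20b² - ⅗b + ⅗ → -3/20b⁴ + ⅗b³ - 9/20b² - ⅗b + ⅗
  leading term b⁴: no divisor's leading term divides it; move -3/20b⁴ to the remainder.
  leading term b³: no divisor's leading term divides it; move ⅗b³ to the remainder.
  leading term b²: no divisor's leading term divides it; move -9/20b² to the remainder.
  leading term b: no divisor's leading term divides it; move -⅗b to the remainder.
  leading term 1: no divisor's leading term divides it; move ⅗ to the remainder.
  remainder -3/20b⁴ + ⅗b³ - 9/20b² - ⅗b + ⅗ ≠ 0; add h_4 = -3/20b⁴ + ⅗b³ - 9/20b² - ⅗b + ⅗ to the basis.

S(f_1,f_3): lcm = a²b. S = 9/4a² - 23/10ab³ - ½ab² + 38/25ab + 19a - 3/20b³ + ⅗b² - ⅗b.
  leading term a²: subtract (9/40)·f_1 from 9/4a² - 23/10ab³ - ½ab² + 38/25ab + 19a - 3/20b³ + ⅗b² - ⅗b → -23/10ab³ - 19/20ab² + 38/25ab + 3791/200a - 3/20b³ + 15/16b² - 39/20b + 27/20
  leading term ab³: subtract (23/40b)·f_2 from -23/10ab³ - 19/20ab² + 38/25ab + 3791/200a - 3/20b³ + 15/16b² - 39/20b + 27/20 → -19/20ab² - 39/50ab + 3791/200a - 3/20b³ + 15/16b² - 39/20b + 27/20
  leading term ab²: subtract (19/80)·f_2 from -19/20ab² - 39/50ab + 3791/200a - 3/20b³ + 15/16b² - 39/20b + 27/20 → -39/50ab + 3601/200a - 3/20b³ + 15/16b² - 39/20b + 27/20
  leading term ab: subtract (39/200)·f_3 from -39/50ab + 3601/200a - 3/20b³ + 15/16b² - 39/20b + 27/20 → 65/4a + 9/5b³ + 531/400b² - 78/25b - 1347/100
  leading term a: no divisor's leading term divides it; move 65/4a to the remainder.
  leading term b³: no divisor's leading term divides it; move 9/5b³ to the remainder.
  leading term b²: no divisor's leading term divides it; move 531/400b² to the remainder.
  leading term b: no divisor's leading term divides it; move -78/25b to the remainder.
  leading term 1: no divisor's leading term divides it; move -1347/100 to the remainder.
  remainder 65/4a + 9/5b³ + 531/400b² - 78/25b - 1347/100 ≠ 0; add h_5 = 65/4a + 9/5b³ + 531/400b² - 78/25b - 1347/100 to the basis.

S(f_2,f_3): lcm = ab². S = 9/4ab - a - 5/2b⁴ - ½b³ + 3/2b² + 19b.
  leading term ab: subtract (-9/16)·f_3 from 9/4ab - a - 5/2b⁴ - ½b³ + 3/2b² + 19b → 65/16a - 5/2b⁴ - 49/8b³ + ⅜b² + 179/8b + 171/4
  leading term a: subtract (¼)·h_5 from 65/16a - 5/2b⁴ - 49/8b³ + ⅜b² + 179/8b + 171/4 → -5/2b⁴ - 263/40b³ + 69/1600b² + 4631/200b + 18447/400
  leading term b⁴: subtract (50/3)·h_4 from -5/2b⁴ - 263/40b³ + 69/1600b² + 4631/200b + 18447/400 → -663/40b³ + 12069/1600b² + 6631/200b + 14447/400
  leading term b³: no divisor's leading term divides it; move -663/40b³ to the remainder.
  leading term b²: no divisor's leading term divides it; move 12069/1600b² to the remainder.
  leading term b: no divisor's leading term divides it; move 6631/200b to the remainder.
  leading term 1: no divisor's leading term divides it; move 14447/400 to the remainder.
  remainder -663/40b³ + 12069/1600b² + 6631/200b + 14447/400 ≠ 0; add h_6 = -663/40b³ + 12069/1600b² + 6631/200b + 14447/400 to the basis.

S(f_3,h_4): lcm = ab⁴. S = 7/4ab³ - 3ab² - 4ab + 4a + 5/2b⁶ + ½b⁵ - 3/2b⁴ - 19b³.
  leading term ab³: subtract (-7/16b)·f_2 from 7/4ab³ - 3ab² - 4ab + 4a + 5/2b⁶ + ½b⁵ - 3/2b⁴ - 19b³ → -3ab² - 9/4ab + 4a + 5/2b⁶ + ½b⁵ - 3/2b⁴ - 19b³
  leading term ab²: subtract (¾)·f_2 from -3ab² - 9/4ab + 4a + 5/2b⁶ + ½b⁵ - 3/2b⁴ - 19b³ → -9/4ab + a + 5/2b⁶ + ½b⁵ - 3/2b⁴ - 19b³
  leading term ab: subtract (9/16)·f_3 from -9/4ab + a + 5/2b⁶ + ½b⁵ - 3/2b⁴ - 19b³ → -65/16a + 5/2b⁶ + ½b⁵ - 3/2b⁴ - 107/8b³ + 9/8b² - 27/8b - 171/4
  leading term a: subtract (-¼)·h_5 from -65/16a + 5/2b⁶ + ½b⁵ - 3/2b⁴ - 107/8b³ + 9/8b² - 27/8b - 171/4 → 5/2b⁶ + ½b⁵ - 3/2b⁴ - 517/40b³ + 2331/1600b² - 831/200b - 18447/400
  leading term b⁶: subtract (-50/3b²)·h_4 from 5/2b⁶ + ½b⁵ - 3/2b⁴ - 517/40b³ + 2331/1600b² - 831/200b - 18447/400 → 21/2b⁵ - 9b⁴ - 917/40b³ + 18331/1600b² - 831/200b - 18447/400
  leading term b⁵: subtract (-70b)·h_4 from 21/2b⁵ - 9b⁴ - 917/40b³ + 18331/1600b² - 831/200b - 18447/400 → 33b⁴ - 2177/40b³ - 48869/1600b² + 7569/200b - 18447/400
  leading term b⁴: subtract (-220)·h_4 from 33b⁴ - 2177/40b³ - 48869/1600b² + 7569/200b - 18447/400 → 3103/40b³ - 207269/1600b² - 18831/200b + 34353/400
  leading term b³: subtract (-3103/663)·h_6 from 3103/40b³ - 207269/1600b² - 18831/200b + 34353/400 → -833077/8840b² + 202276/3315b + 1690127/6630
  leading term b²: no divisor's leading term divides it; move -833077/8840b² to the remainder.
  leading term b: no divisor's leading term divides it; move 202276/3315b to the remainder.
  leading term 1: no divisor's leading term divides it; move 1690127/6630 to the remainder.
  remainder -833077/8840b² + 202276/3315b + 1690127/6630 ≠ 0; add h_7 = -833077/8840b² + 202276/3315b + 1690127/6630 to the basis.

S(f_3,h_5): lcm = ab. S = -9/4a - 36/325b⁴ + 15719/6500b³ + 173/250b² - 2181/3250b - 19.
  leading term a: subtract (-9/65)·h_5 from -9/4a - 36/325b⁴ + 15719/6500b³ + 173/250b² - 2181/3250b - 19 → -36/325b⁴ + 17339/6500b³ + 22771/26000b² - 717/650b - 135623/6500
  leading term b⁴: subtract (48/65)·h_4 from -36/325b⁴ + 17339/6500b³ + 22771/26000b² - 717/650b - 135623/6500 → 14459/6500b³ + 31411/26000b² - 33/50b - 138503/6500
  leading term b³: subtract (-28918/215475)·h_6 from 14459/6500b³ + 31411/26000b² - 33/50b - 138503/6500 → 127586867/57460000b² + 81656279/21547500b - 709385717/43095000
  leading term b²: subtract (-127586867/5415000500)·h_7 from 127586867/57460000b² + 81656279/21547500b - 709385717/43095000 → 21416747/4097100b - 21416747/2048550
  leading term b: no divisor's leading term divides it; move 21416747/4097100b to the remainder.
  leading term 1: no divisor's leading term divides it; move -21416747/2048550 to the remainder.
  remainder 21416747/4097100b - 21416747/2048550 ≠ 0; add h_8 = 21416747/4097100b - 21416747/2048550 to the basis.

The other S-polynomials (S(f_1,h_4), S(f_2,h_4), S(f_1,h_5), S(f_2,h_5), S(h_4,h_5), S(f_1,h_6), S(f_2,h_6), S(f_3,h_6), S(h_4,h_6), S(h_5,h_6), S(f_1,h_7), S(f_2,h_7), S(f_3,h_7), S(h_4,h_7), S(h_5,h_7), S(h_6,h_7), S(f_1,h_8), S(f_2,h_8), S(f_3,h_8), S(h_4,h_8), S(h_5,h_8), S(h_6,h_8), S(h_7,h_8)) all reduce to 0 modulo the current basis, so we have a Gröbner basis.
Inter-reduce: drop elements whose leading term is divisible by another's, tail-reduce, and make monic.
Reduced Gröbner basis: {a, b - 2}.
Label its elements g_1 = a, g_2 = b - 2.

Reduce p = -ab² - 4ab + 8a modulo G:
  leading term ab²: subtract (-b²)·g_1 from -ab² - 4ab + 8a → -4ab + 8a
  leading term ab: subtract (-4b)·g_1 from -4ab + 8a → 8a
  leading term a: subtract (8)·g_1 from 8a → 0
  normal form = 0.
Since the normal form is 0, p ∈ I.

-ab² - 4ab + 8a lies in I (it reduces to 0).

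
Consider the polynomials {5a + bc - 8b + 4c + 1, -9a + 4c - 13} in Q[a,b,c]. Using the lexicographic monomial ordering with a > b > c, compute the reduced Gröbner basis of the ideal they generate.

f_1 = 5a + bc - 8b + 4c + 1, LT = a.
f_2 = -9a + 4c - 13, LT = a.

S(f_1,f_2): lcm = a. S = \tfrac{1}{5}bc - \tfrac{8}{5}b + \tfrac{56}{45}c - \tfrac{56}{45}.
  leading term bc: no divisor's leading term divides it; move \tfrac{1}{5}bc to the remainder.
  leading term b: no divisor's leading term divides it; move -\tfrac{8}{5}b to the remainder.
  leading term c: no divisor's leading term divides it; move \tfrac{56}{45}c to the remainder.
  leading term 1: no divisor's leading term divides it; move -\tfrac{56}{45} to the remainder.
  remainder \tfrac{1}{5}bc - \tfrac{8}{5}b + \tfrac{56}{45}c - \tfrac{56}{45} ≠ 0; add g_3 = \tfrac{1}{5}bc - \tfrac{8}{5}b + \tfrac{56}{45}c - \tfrac{56}{45} to the basis.

S(f_1,g_3): leading monomials are coprime, so the S-polynomial reduces to 0 (Buchberger's first criterion).
S(f_2,g_3): leading monomials are coprime, so the S-polynomial reduces to 0 (Buchberger's first criterion).
Every S-polynomial of the final basis reduces to 0, so we have a Gröbner basis.
Inter-reduce: drop elements whose leading term is divisible by another's, tail-reduce, and make monic.

G = {a - \tfrac{4}{9}c + \tfrac{13}{9}, bc - 8b + \tfrac{56}{9}c - \tfrac{56}{9}}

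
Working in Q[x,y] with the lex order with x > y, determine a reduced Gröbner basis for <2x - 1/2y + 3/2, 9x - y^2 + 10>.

f_1 = 2x - 1/2y + 3/2, LT = x.
f_2 = 9x - y^2 + 10, LT = x.

S(f_1,f_2): lcm = x. S = 1/9y^2 - 1/4y - 13/36.
  leading term y^2: no divisor's leading term divides it; move 1/9y^2 to the remainder.
  leading term y: no divisor's leading term divides it; move -1/4y to the remainder.
  leading term 1: no divisor's leading term divides it; move -13/36 to the remainder.
  remainder 1/9y^2 - 1/4y - 13/36 ≠ 0; add g_3 = 1/9y^2 - 1/4y - 13/36 to the basis.

S(f_1,g_3): leading monomials are coprime, so the S-polynomial reduces to 0 (Buchberger's first criterion).
S(f_2,g_3): leading monomials are coprime, so the S-polynomial reduces to 0 (Buchberger's first criterion).
Every S-polynomial of the final basis reduces to 0, so we have a Gröbner basis.
Inter-reduce: drop elements whose leading term is divisible by another's, tail-reduce, and make monic.

G = {x - 1/4y + 3/4, y^2 - 9/4y - 13/4}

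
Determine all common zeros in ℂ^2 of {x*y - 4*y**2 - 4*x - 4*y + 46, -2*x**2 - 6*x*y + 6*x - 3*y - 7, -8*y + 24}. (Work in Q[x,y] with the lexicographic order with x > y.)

Compute a lex Gröbner basis by Buchberger's algorithm.
f_1 = x*y - 4*x - 4*y**2 - 4*y + 46, LT = x*y.
f_2 = -2*x**2 - 6*x*y + 6*x - 3*y - 7, LT = x**2.
f_3 = -8*y + 24, LT = y.

S(f_1,f_2): lcm = x**2*y. S = -4*x**2 - 7*x*y**2 - x*y + 46*x - 3/2*y**2 - 7/2*y.
  leading term x**2: subtract (2)·f_2 from -4*x**2 - 7*x*y**2 - x*y + 46*x - 3/2*y**2 - 7/2*y → -7*x*y**2 + 11*x*y + 34*x - 3/2*y**2 + 5/2*y + 14
  leading term x*y**2: subtract (-7*y)·f_1 from -7*x*y**2 + 11*x*y + 34*x - 3/2*y**2 + 5/2*y + 14 → -17*x*y + 34*x - 28*y**3 - 59/2*y**2 + 649/2*y + 14
  leading term x*y: subtract (-17)·f_1 from -17*x*y + 34*x - 28*y**3 - 59/2*y**2 + 649/2*y + 14 → -34*x - 28*y**3 - 195/2*y**2 + 513/2*y + 796
  leading term x: no divisor's leading term divides it; move -34*x to the remainder.
  leading term y**3: subtract (7/2*y**2)·f_3 from -28*y**3 - 195/2*y**2 + 513/2*y + 796 → -363/2*y**2 + 513/2*y + 796
  leading term y**2: subtract (363/16*y)·f_3 from -363/2*y**2 + 513/2*y + 796 → -288*y + 796
  leading term y: subtract (36)·f_3 from -288*y + 796 → -68
  leading term 1: no divisor's leading term divides it; move -68 to the remainder.
  remainder -34*x - 68 ≠ 0; add h_4 = -34*x - 68 to the basis.

The other S-polynomials (S(f_1,f_3), S(f_2,f_3), S(f_1,h_4), S(f_2,h_4), S(f_3,h_4)) all reduce to 0 modulo the current basis, so we have a Gröbner basis.
Inter-reduce: drop elements whose leading term is divisible by another's, tail-reduce, and make monic.
Reduced Gröbner basis: {x + 2, y - 3}.

The lex basis is triangular: the last element involves only y. Solving y - 3 = 0 gives y ∈ {3}; substituting each value into the earlier elements determines the remaining variables.
  y = 3: the earlier basis element becomes x + 2 = 0, giving x = -2 — point (-2, 3).
Substituting each solution back into the original system confirms all equations vanish.

{(-2, 3)}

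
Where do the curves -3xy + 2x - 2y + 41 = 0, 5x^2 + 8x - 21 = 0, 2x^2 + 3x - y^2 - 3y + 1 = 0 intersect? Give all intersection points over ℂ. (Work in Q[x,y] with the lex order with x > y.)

Compute a lex Gröbner basis by Buchberger's algorithm.
f_1 = -3xy + 2x - 2y + 41, LT = xy.
f_2 = 5x^2 + 8x - 21, LT = x^2.
f_3 = 2x^2 + 3x - y^2 - 3y + 1, LT = x^2.

S(f_1,f_2): lcm = x^2y. S = -2/3x^2 - 14/15xy - 41/3x + 21/5y.
  leading term x^2: subtract (-2/15)·f_2 from -2/3x^2 - 14/15xy - 41/3x + 21/5y → -14/15xy - 63/5x + 21/5y - 14/5
  leading term xy: subtract (14/45)·f_1 from -14/15xy - 63/5x + 21/5y - 14/5 → -119/9x + 217/45y - 140/9
  leading term x: no divisor's leading term divides it; move -119/9x to the remainder.
  leading term y: no divisor's leading term divides it; move 217/45y to the remainder.
  leading term 1: no divisor's leading term divides it; move -140/9 to the remainder.
  remainder -119/9x + 217/45y - 140/9 ≠ 0; add h_4 = -119/9x + 217/45y - 140/9 to the basis.

S(f_1,f_3): lcm = x^2y. S = -2/3x^2 - 5/6xy - 41/3x + 1/2y^3 + 3/2y^2 - 1/2y.
  leading term x^2: subtract (-2/15)·f_2 from -2/3x^2 - 5/6xy - 41/3x + 1/2y^3 + 3/2y^2 - 1/2y → -5/6xy - 63/5x + 1/2y^3 + 3/2y^2 - 1/2y - 14/5
  leading term xy: subtract (5/18)·f_1 from -5/6xy - 63/5x + 1/2y^3 + 3/2y^2 - 1/2y - 14/5 → -592/45x + 1/2y^3 + 3/2y^2 + 1/18y - 1277/90
  leading term x: subtract (592/595)·h_4 from -592/45x + 1/2y^3 + 3/2y^2 + 1/18y - 1277/90 → 1/2y^3 + 3/2y^2 - 4031/850y + 219/170
  leading term y^3: no divisor's leading term divides it; move 1/2y^3 to the remainder.
  leading term y^2: no divisor's leading term divides it; move 3/2y^2 to the remainder.
  leading term y: no divisor's leading term divides it; move -4031/850y to the remainder.
  leading term 1: no divisor's leading term divides it; move 219/170 to the remainder.
  remainder 1/2y^3 + 3/2y^2 - 4031/850y + 219/170 ≠ 0; add h_5 = 1/2y^3 + 3/2y^2 - 4031/850y + 219/170 to the basis.

S(f_2,f_3): lcm = x^2. S = 1/10x + 1/2y^2 + 3/2y - 47/10.
  leading term x: subtract (-9/1190)·h_4 from 1/10x + 1/2y^2 + 3/2y - 47/10 → 1/2y^2 + 653/425y - 819/170
  leading term y^2: no divisor's leading term divides it; move 1/2y^2 to the remainder.
  leading term y: no divisor's leading term divides it; move 653/425y to the remainder.
  leading term 1: no divisor's leading term divides it; move -819/170 to the remainder.
  remainder 1/2y^2 + 653/425y - 819/170 ≠ 0; add h_6 = 1/2y^2 + 653/425y - 819/170 to the basis.

S(f_1,h_4): lcm = xy. S = -2/3x + 31/85y^2 - 26/51y - 41/3.
  leading term x: subtract (6/119)·h_4 from -2/3x + 31/85y^2 - 26/51y - 41/3 → 31/85y^2 - 64/85y - 219/17
  leading term y^2: subtract (62/85)·h_6 from 31/85y^2 - 64/85y - 219/17 → -67686/36125y - 67686/7225
  leading term y: no divisor's leading term divides it; move -67686/36125y to the remainder.
  leading term 1: no divisor's leading term divides it; move -67686/7225 to the remainder.
  remainder -67686/36125y - 67686/7225 ≠ 0; add h_7 = -67686/36125y - 67686/7225 to the basis.

S(f_2,h_4): lcm = x^2. S = 31/85xy + 36/85x - 21/5.
  leading term xy: subtract (-31/255)·f_1 from 31/85xy + 36/85x - 21/5 → 2/3x - 62/255y + 40/51
  leading term x: subtract (-6/119)·h_4 from 2/3x - 62/255y + 40/51 → 0
  remainder 0.

S(f_3,h_4): lcm = x^2. S = 31/85xy + 11/34x - 1/2y^2 - 3/2y + 1/2.
  leading term xy: subtract (-31/255)·f_1 from 31/85xy + 11/34x - 1/2y^2 - 3/2y + 1/2 → 17/30x - 1/2y^2 - 889/510y + 2797/510
  leading term x: subtract (-3/70)·h_4 from 17/30x - 1/2y^2 - 889/510y + 2797/510 → -1/2y^2 - 653/425y + 819/170
  leading term y^2: subtract (-1)·h_6 from -1/2y^2 - 653/425y + 819/170 → 0
  remainder 0.

S(f_1,h_5): lcm = xy^3. S = -11/3xy^2 + 4031/425xy - 219/85x + 2/3y^3 - 41/3y^2.
  leading term xy^2: subtract (11/9y)·f_1 from -11/3xy^2 + 4031/425xy - 219/85x + 2/3y^3 - 41/3y^2 → 26929/3825xy - 219/85x + 2/3y^3 - 101/9y^2 - 451/9y
  leading term xy: subtract (-26929/11475)·f_1 from 26929/3825xy - 219/85x + 2/3y^3 - 101/9y^2 - 451/9y → 1429/675x + 2/3y^3 - 101/9y^2 - 628883/11475y + 1104089/11475
  leading term x: subtract (-1429/8925)·h_4 from 1429/675x + 2/3y^3 - 101/9y^2 - 628883/11475y + 1104089/11475 → 2/3y^3 - 101/9y^2 - 1033372/19125y + 119501/1275
  leading term y^3: subtract (4/3)·h_5 from 2/3y^3 - 101/9y^2 - 1033372/19125y + 119501/1275 → -119/9y^2 - 912442/19125y + 117311/1275
  leading term y^2: subtract (-238/9)·h_6 from -119/9y^2 - 912442/19125y + 117311/1275 → -45124/6375y - 45124/1275
  leading term y: subtract (34/9)·h_7 from -45124/6375y - 45124/1275 → 0
  remainder 0.

S(f_2,h_5): leading monomials are coprime, so the S-polynomial reduces to 0 (Buchberger's first criterion).
S(f_3,h_5): leading monomials are coprime, so the S-polynomial reduces to 0 (Buchberger's first criterion).
S(h_4,h_5): leading monomials are coprime, so the S-polynomial reduces to 0 (Buchberger's first criterion).
S(f_1,h_6): lcm = xy^2. S = -4768/1275xy + 819/85x + 2/3y^2 - 41/3y.
  leading term xy: subtract (4768/3825)·f_1 from -4768/1275xy + 819/85x + 2/3y^2 - 41/3y → 1607/225x + 2/3y^2 - 42739/3825y - 195488/3825
  leading term x: subtract (-1607/2975)·h_4 from 1607/225x + 2/3y^2 - 42739/3825y - 195488/3825 → 2/3y^2 - 54626/6375y - 25292/425
  leading term y^2: subtract (4/3)·h_6 from 2/3y^2 - 54626/6375y - 25292/425 → -22562/2125y - 22562/425
  leading term y: subtract (17/3)·h_7 from -22562/2125y - 22562/425 → 0
  remainder 0.

S(f_2,h_6): leading monomials are coprime, so the S-polynomial reduces to 0 (Buchberger's first criterion).
S(f_3,h_6): leading monomials are coprime, so the S-polynomial reduces to 0 (Buchberger's first criterion).
S(h_4,h_6): leading monomials are coprime, so the S-polynomial reduces to 0 (Buchberger's first criterion).
S(h_5,h_6): lcm = y^3. S = -31/425y^2 + 64/425y + 219/85.
  leading term y^2: subtract (-62/425)·h_6 from -31/425y^2 + 64/425y + 219/85 → 67686/180625y + 67686/36125
  leading term y: subtract (-1/5)·h_7 from 67686/180625y + 67686/36125 → 0
  remainder 0.

S(f_1,h_7): lcm = xy. S = -17/3x + 2/3y - 41/3.
  leading term x: subtract (3/7)·h_4 from -17/3x + 2/3y - 41/3 → -7/5y - 7
  leading term y: subtract (50575/67686)·h_7 from -7/5y - 7 → 0
  remainder 0.

S(f_2,h_7): leading monomials are coprime, so the S-polynomial reduces to 0 (Buchberger's first criterion).
S(f_3,h_7): leading monomials are coprime, so the S-polynomial reduces to 0 (Buchberger's first criterion).
S(h_4,h_7): leading monomials are coprime, so the S-polynomial reduces to 0 (Buchberger's first criterion).
S(h_5,h_7): lcm = y^3. S = -2y^2 - 4031/425y + 219/85.
  leading term y^2: subtract (-4)·h_6 from -2y^2 - 4031/425y + 219/85 → -1419/425y - 1419/85
  leading term y: subtract (40205/22562)·h_7 from -1419/425y - 1419/85 → 0
  remainder 0.

S(h_6,h_7): lcm = y^2. S = -819/425y - 819/85.
  leading term y: subtract (23205/22562)·h_7 from -819/425y - 819/85 → 0
  remainder 0.

Every S-polynomial of the final basis reduces to 0, so we have a Gröbner basis.
Inter-reduce: drop elements whose leading term is divisible by another's, tail-reduce, and make monic.
Reduced Gröbner basis: {x + 3, y + 5}.

A lex Gröbner basis eliminates variables successively. Here y + 5 depends only on y, with roots {-5}; lifting each root through the earlier basis elements recovers the full solutions.
  y = -5: the earlier basis element becomes x + 3 = 0, giving x = -3 — point (-3, -5).

{(-3, -5)}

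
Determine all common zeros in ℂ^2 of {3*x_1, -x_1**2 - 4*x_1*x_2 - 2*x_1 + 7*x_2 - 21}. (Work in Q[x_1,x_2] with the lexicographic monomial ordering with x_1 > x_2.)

{(0, 3)}

Compute a lex Gröbner basis by Buchberger's algorithm.
f_1 = 3*x_1, LT = x_1.
f_2 = -x_1**2 - 4*x_1*x_2 - 2*x_1 + 7*x_2 - 21, LT = x_1**2.

S(f_1,f_2): lcm = x_1**2. S = -4*x_1*x_2 - 2*x_1 + 7*x_2 - 21.
  leading term x_1*x_2: subtract (-4/3*x_2)·f_1 from -4*x_1*x_2 - 2*x_1 + 7*x_2 - 21 → -2*x_1 + 7*x_2 - 21
  leading term x_1: subtract (-2/3)·f_1 from -2*x_1 + 7*x_2 - 21 → 7*x_2 - 21
  leading term x_2: no divisor's leading term divides it; move 7*x_2 to the remainder.
  leading term 1: no divisor's leading term divides it; move -21 to the remainder.
  remainder 7*x_2 - 21 ≠ 0; add h_3 = 7*x_2 - 21 to the basis.

The other S-polynomials (S(f_1,h_3), S(f_2,h_3)) all reduce to 0 modulo the current basis, so we have a Gröbner basis.
Inter-reduce: drop elements whose leading term is divisible by another's, tail-reduce, and make monic.
Reduced Gröbner basis: {x_1, x_2 - 3}.

The lex basis is triangular: the last element involves only x_2. Solving x_2 - 3 = 0 gives x_2 ∈ {3}; substituting each value into the earlier elements determines the remaining variables.
  x_2 = 3: the earlier basis element becomes x_1 = 0, giving x_1 = 0 — point (0, 3).
Substituting each solution back into the original system confirms all equations vanish.
Zero-dimensionality of the ideal guarantees finitely many solutions over ℂ.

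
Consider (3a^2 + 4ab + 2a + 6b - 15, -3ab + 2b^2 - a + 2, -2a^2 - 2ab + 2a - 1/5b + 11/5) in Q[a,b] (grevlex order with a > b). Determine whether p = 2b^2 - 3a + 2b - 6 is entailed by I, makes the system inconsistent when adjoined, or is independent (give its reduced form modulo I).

Adjoining 2b^2 - 3a + 2b - 6 makes the ideal the whole ring: the system is inconsistent.

First compute the reduced Gröbner basis of I by Buchberger's algorithm.
f_1 = 3a^2 + 4ab + 2a + 6b - 15, LT = a^2.
f_2 = -3ab + 2b^2 - a + 2, LT = ab.
f_3 = -2a^2 - 2ab + 2a - 1/5b + 11/5, LT = a^2.

S(f_1,f_2): lcm = a^2b. S = 2ab^2 - 1/3a^2 + 2/3ab + 2b^2 + 2/3a - 5b.
  leading term ab^2: subtract (-2/3b)·f_2 from 2ab^2 - 1/3a^2 + 2/3ab + 2b^2 + 2/3a - 5b → 4/3b^3 - 1/3a^2 + 2b^2 + 2/3a - 11/3b
  leading term b^3: no divisor's leading term divides it; move 4/3b^3 to the remainder.
  leading term a^2: subtract (-1/9)·f_1 from -1/3a^2 + 2b^2 + 2/3a - 11/3b → 4/9ab + 2b^2 + 8/9a - 3b - 5/3
  leading term ab: subtract (-4/27)·f_2 from 4/9ab + 2b^2 + 8/9a - 3b - 5/3 → 62/27b^2 + 20/27a - 3b - 37/27
  leading term b^2: no divisor's leading term divides it; move 62/27b^2 to the remainder.
  leading term a: no divisor's leading term divides it; move 20/27a to the remainder.
  leading term b: no divisor's leading term divides it; move -3b to the remainder.
  leading term 1: no divisor's leading term divides it; move -37/27 to the remainder.
  remainder 4/3b^3 + 62/27b^2 + 20/27a - 3b - 37/27 ≠ 0; add h_4 = 4/3b^3 + 62/27b^2 + 20/27a - 3b - 37/27 to the basis.

S(f_1,f_3): lcm = a^2. S = 1/3ab + 5/3a + 19/10b - 39/10.
  leading term ab: subtract (-1/9)·f_2 from 1/3ab + 5/3a + 19/10b - 39/10 → 2/9b^2 + 14/9a + 19/10b - 331/90
  leading term b^2: no divisor's leading term divides it; move 2/9b^2 to the remainder.
  leading term a: no divisor's leading term divides it; move 14/9a to the remainder.
  leading term b: no divisor's leading term divides it; move 19/10b to the remainder.
  leading term 1: no divisor's leading term divides it; move -331/90 to the remainder.
  remainder 2/9b^2 + 14/9a + 19/10b - 331/90 ≠ 0; add h_5 = 2/9b^2 + 14/9a + 19/10b - 331/90 to the basis.

S(f_2,f_3): lcm = a^2b. S = -5/3ab^2 + 1/3a^2 + ab - 1/10b^2 - 2/3a + 11/10b.
  leading term ab^2: subtract (5/9b)·f_2 from -5/3ab^2 + 1/3a^2 + ab - 1/10b^2 - 2/3a + 11/10b → -10/9b^3 + 1/3a^2 + 14/9ab - 1/10b^2 - 2/3a - 1/90b
  leading term b^3: subtract (-5/6)·h_4 from -10/9b^3 + 1/3a^2 + 14/9ab - 1/10b^2 - 2/3a - 1/90b → 1/3a^2 + 14/9ab + 1469/810b^2 - 4/81a - 113/45b - 185/162
  leading term a^2: subtract (1/9)·f_1 from 1/3a^2 + 14/9ab + 1469/810b^2 - 4/81a - 113/45b - 185/162 → 10/9ab + 1469/810b^2 - 22/81a - 143/45b + 85/162
  leading term ab: subtract (-10/27)·f_2 from 10/9ab + 1469/810b^2 - 22/81a - 143/45b + 85/162 → 2069/810b^2 - 52/81a - 143/45b + 205/162
  leading term b^2: subtract (2069/180)·h_5 from 2069/810b^2 - 52/81a - 143/45b + 205/162 → -1667/90a - 45031/1800b + 78371/1800
  leading term a: no divisor's leading term divides it; move -1667/90a to the remainder.
  leading term b: no divisor's leading term divides it; move -45031/1800b to the remainder.
  leading term 1: no divisor's leading term divides it; move 78371/1800 to the remainder.
  remainder -1667/90a - 45031/1800b + 78371/1800 ≠ 0; add h_6 = -1667/90a - 45031/1800b + 78371/1800 to the basis.

S(f_2,h_5): lcm = ab^2. S = -2/3b^3 - 7a^2 - 493/60ab + 331/20a - 2/3b.
  leading term b^3: subtract (-1/2)·h_4 from -2/3b^3 - 7a^2 - 493/60ab + 331/20a - 2/3b → -7a^2 - 493/60ab + 31/27b^2 + 9137/540a - 13/6b - 37/54
  leading term a^2: subtract (-7/3)·f_1 from -7a^2 - 493/60ab + 31/27b^2 + 9137/540a - 13/6b - 37/54 → 67/60ab + 31/27b^2 + 11657/540a + 71/6b - 1927/54
  leading term ab: subtract (-67/180)·f_2 from 67/60ab + 31/27b^2 + 11657/540a + 71/6b - 1927/54 → 511/270b^2 + 2864/135a + 71/6b - 4717/135
  leading term b^2: subtract (511/60)·h_5 from 511/270b^2 + 2864/135a + 71/6b - 4717/135 → 239/30a - 2609/600b - 2171/600
  leading term a: subtract (-717/1667)·h_6 from 239/30a - 2609/600b - 2171/600 → -1259301/83350b + 1259301/83350
  leading term b: no divisor's leading term divides it; move -1259301/83350b to the remainder.
  leading term 1: no divisor's leading term divides it; move 1259301/83350 to the remainder.
  remainder -1259301/83350b + 1259301/83350 ≠ 0; add h_7 = -1259301/83350b + 1259301/83350 to the basis.

The other S-polynomials (S(f_1,h_4), S(f_2,h_4), S(f_3,h_4), S(f_1,h_5), S(f_3,h_5), S(h_4,h_5), S(f_1,h_6), S(f_2,h_6), S(f_3,h_6), S(h_4,h_6), S(h_5,h_6), S(f_1,h_7), S(f_2,h_7), S(f_3,h_7), S(h_4,h_7), S(h_5,h_7), S(h_6,h_7)) all reduce to 0 modulo the current basis, so we have a Gröbner basis.
Inter-reduce: drop elements whose leading term is divisible by another's, tail-reduce, and make monic.
Reduced Gröbner basis: {a - 1, b - 1}.
Label its elements g_1 = a - 1, g_2 = b - 1.

Reduce p = 2b^2 - 3a + 2b - 6 modulo G:
  leading term b^2: subtract (2b)·g_2 from 2b^2 - 3a + 2b - 6 → -3a + 4b - 6
  leading term a: subtract (-3)·g_1 from -3a + 4b - 6 → 4b - 9
  leading term b: subtract (4)·g_2 from 4b - 9 → -5
  leading term 1: no divisor's leading term divides it; move -5 to the remainder.
  normal form = -5.
The normal form is nonzero, so p ∉ I. Since p minus its normal form lies in I, I + (p) = I + (r) where r = -5; decide whether this ideal is the whole ring.
Here r = -5 is a nonzero constant, hence a unit: 1 ∈ I + (p), the Gröbner basis of I + (p) is {1}, and the enlarged system has no common solution — adjoining p is inconsistent.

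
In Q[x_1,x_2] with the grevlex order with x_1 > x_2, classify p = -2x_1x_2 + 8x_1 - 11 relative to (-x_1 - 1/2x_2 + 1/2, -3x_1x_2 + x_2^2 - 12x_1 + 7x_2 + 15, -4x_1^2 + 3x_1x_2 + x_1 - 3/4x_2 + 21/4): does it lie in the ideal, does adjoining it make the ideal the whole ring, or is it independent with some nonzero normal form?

First compute the reduced Gröbner basis of I by Buchberger's algorithm.
f_1 = -x_1 - 1/2x_2 + 1/2, LT = x_1.
f_2 = -3x_1x_2 + x_2^2 - 12x_1 + 7x_2 + 15, LT = x_1x_2.
f_3 = -4x_1^2 + 3x_1x_2 + x_1 - 3/4x_2 + 21/4, LT = x_1^2.

S(f_1,f_2): lcm = x_1x_2. S = 5/6x_2^2 - 4x_1 + 11/6x_2 + 5.
  leading term x_2^2: no divisor's leading term divides it; move 5/6x_2^2 to the remainder.
  leading term x_1: subtract (4)·f_1 from -4x_1 + 11/6x_2 + 5 → 23/6x_2 + 3
  leading term x_2: no divisor's leading term divides it; move 23/6x_2 to the remainder.
  leading term 1: no divisor's leading term divides it; move 3 to the remainder.
  remainder 5/6x_2^2 + 23/6x_2 + 3 ≠ 0; add h_4 = 5/6x_2^2 + 23/6x_2 + 3 to the basis.

S(f_1,f_3): lcm = x_1^2. S = 5/4x_1x_2 - 1/4x_1 - 3/16x_2 + 21/16.
  leading term x_1x_2: subtract (-5/4x_2)·f_1 from 5/4x_1x_2 - 1/4x_1 - 3/16x_2 + 21/16 → -5/8x_2^2 - 1/4x_1 + 7/16x_2 + 21/16
  leading term x_2^2: subtract (-3/4)·h_4 from -5/8x_2^2 - 1/4x_1 + 7/16x_2 + 21/16 → -1/4x_1 + 53/16x_2 + 57/16
  leading term x_1: subtract (1/4)·f_1 from -1/4x_1 + 53/16x_2 + 57/16 → 55/16x_2 + 55/16
  leading term x_2: no divisor's leading term divides it; move 55/16x_2 to the remainder.
  leading term 1: no divisor's leading term divides it; move 55/16 to the remainder.
  remainder 55/16x_2 + 55/16 ≠ 0; add h_5 = 55/16x_2 + 55/16 to the basis.

The other S-polynomials (S(f_2,f_3), S(f_1,h_4), S(f_2,h_4), S(f_3,h_4), S(f_1,h_5), S(f_2,h_5), S(f_3,h_5), S(h_4,h_5)) all reduce to 0 modulo the current basis, so we have a Gröbner basis.
Inter-reduce: drop elements whose leading term is divisible by another's, tail-reduce, and make monic.
Reduced Gröbner basis: {x_1 - 1, x_2 + 1}.
Label its elements g_1 = x_1 - 1, g_2 = x_2 + 1.

Reduce p = -2x_1x_2 + 8x_1 - 11 modulo G:
  leading term x_1x_2: subtract (-2x_2)·g_1 from -2x_1x_2 + 8x_1 - 11 → 8x_1 - 2x_2 - 11
  leading term x_1: subtract (8)·g_1 from 8x_1 - 2x_2 - 11 → -2x_2 - 3
  leading term x_2: subtract (-2)·g_2 from -2x_2 - 3 → -1
  leading term 1: no divisor's leading term divides it; move -1 to the remainder.
  normal form = -1.
The normal form is nonzero, so p ∉ I. Since p minus its normal form lies in I, I + (p) = I + (r) where r = -1; decide whether this ideal is the whole ring.
Here r = -1 is a nonzero constant, hence a unit: 1 ∈ I + (p), the Gröbner basis of I + (p) is {1}, and the enlarged system has no common solution — adjoining p is inconsistent.

Adjoining -2x_1x_2 + 8x_1 - 11 makes the ideal the whole ring: the system is inconsistent.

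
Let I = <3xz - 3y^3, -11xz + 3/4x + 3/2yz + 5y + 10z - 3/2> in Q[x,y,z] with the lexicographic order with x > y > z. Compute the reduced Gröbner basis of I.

G = {x - 44/3y^3 + 2yz + 20/3y + 40/3z - 2, y^3z - 3/44y^3 - 3/22yz^2 - 5/11yz - 10/11z^2 + 3/22z}

This is the nonlinear analogue of row-reducing a linear system.

f_1 = 3xz - 3y^3, LT = xz.
f_2 = -11xz + 3/4x + 3/2yz + 5y + 10z - 3/2, LT = xz.

S(f_1,f_2): lcm = xz. S = 3/44x - y^3 + 3/22yz + 5/11y + 10/11z - 3/22.
  leading term x: no divisor's leading term divides it; move 3/44x to the remainder.
  leading term y^3: no divisor's leading term divides it; move -y^3 to the remainder.
  leading term yz: no divisor's leading term divides it; move 3/22yz to the remainder.
  leading term y: no divisor's leading term divides it; move 5/11y to the remainder.
  leading term z: no divisor's leading term divides it; move 10/11z to the remainder.
  leading term 1: no divisor's leading term divides it; move -3/22 to the remainder.
  remainder 3/44x - y^3 + 3/22yz + 5/11y + 10/11z - 3/22 ≠ 0; add g_3 = 3/44x - y^3 + 3/22yz + 5/11y + 10/11z - 3/22 to the basis.

S(f_1,g_3): lcm = xz. S = 44/3y^3z - y^3 - 2yz^2 - 20/3yz - 40/3z^2 + 2z.
  leading term y^3z: no divisor's leading term divides it; move 44/3y^3z to the remainder.
  leading term y^3: no divisor's leading term divides it; move -y^3 to the remainder.
  leading term yz^2: no divisor's leading term divides it; move -2yz^2 to the remainder.
  leading term yz: no divisor's leading term divides it; move -20/3yz to the remainder.
  leading term z^2: no divisor's leading term divides it; move -40/3z^2 to the remainder.
  leading term z: no divisor's leading term divides it; move 2z to the remainder.
  remainder 44/3y^3z - y^3 - 2yz^2 - 20/3yz - 40/3z^2 + 2z ≠ 0; add g_4 = 44/3y^3z - y^3 - 2yz^2 - 20/3yz - 40/3z^2 + 2z to the basis.

S(f_2,g_3): lcm = xz. S = -3/44x + 44/3y^3z - 2yz^2 - 449/66yz - 5/11y - 40/3z^2 + 12/11z + 3/22.
  leading term x: subtract (-1)·g_3 from -3/44x + 44/3y^3z - 2yz^2 - 449/66yz - 5/11y - 40/3z^2 + 12/11z + 3/22 → 44/3y^3z - y^3 - 2yz^2 - 20/3yz - 40/3z^2 + 2z
  leading term y^3z: subtract (1)·g_4 from 44/3y^3z - y^3 - 2yz^2 - 20/3yz - 40/3z^2 + 2z → 0
  remainder 0.

S(f_1,g_4): lcm = xy^3z. S = 3/44xy^3 + 3/22xyz^2 + 5/11xyz + 10/11xz^2 - 3/22xz - y^6.
  leading term xy^3: subtract (y^3)·g_3 from 3/44xy^3 + 3/22xyz^2 + 5/11xyz + 10/11xz^2 - 3/22xz - y^6 → 3/22xyz^2 + 5/11xyz + 10/11xz^2 - 3/22xz - 3/22y^4z - 5/11y^4 - 10/11y^3z + 3/22y^3
  leading term xyz^2: subtract (1/22yz)·f_1 from 3/22xyz^2 + 5/11xyz + 10/11xz^2 - 3/22xz - 3/22y^4z - 5/11y^4 - 10/11y^3z + 3/22y^3 → 5/11xyz + 10/11xz^2 - 3/22xz - 5/11y^4 - 10/11y^3z + 3/22y^3
  leading term xyz: subtract (5/33y)·f_1 from 5/11xyz + 10/11xz^2 - 3/22xz - 5/11y^4 - 10/11y^3z + 3/22y^3 → 10/11xz^2 - 3/22xz - 10/11y^3z + 3/22y^3
  leading term xz^2: subtract (10/33z)·f_1 from 10/11xz^2 - 3/22xz - 10/11y^3z + 3/22y^3 → -3/22xz + 3/22y^3
  leading term xz: subtract (-1/22)·f_1 from -3/22xz + 3/22y^3 → 0
  remainder 0.

S(f_2,g_4): lcm = xy^3z. S = 3/22xyz^2 + 5/11xyz + 10/11xz^2 - 3/22xz - 3/22y^4z - 5/11y^4 - 10/11y^3z + 3/22y^3.
  leading term xyz^2: subtract (1/22yz)·f_1 from 3/22xyz^2 + 5/11xyz + 10/11xz^2 - 3/22xz - 3/22y^4z - 5/11y^4 - 10/11y^3z + 3/22y^3 → 5/11xyz + 10/11xz^2 - 3/22xz - 5/11y^4 - 10/11y^3z + 3/22y^3
  leading term xyz: subtract (5/33y)·f_1 from 5/11xyz + 10/11xz^2 - 3/22xz - 5/11y^4 - 10/11y^3z + 3/22y^3 → 10/11xz^2 - 3/22xz - 10/11y^3z + 3/22y^3
  leading term xz^2: subtract (10/33z)·f_1 from 10/11xz^2 - 3/22xz - 10/11y^3z + 3/22y^3 → -3/22xz + 3/22y^3
  leading term xz: subtract (-1/22)·f_1 from -3/22xz + 3/22y^3 → 0
  remainder 0.

S(g_3,g_4): leading monomials are coprime, so the S-polynomial reduces to 0 (Buchberger's first criterion).
Every S-polynomial of the final basis reduces to 0, so we have a Gröbner basis.
Inter-reduce: drop elements whose leading term is divisible by another's, tail-reduce, and make monic.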